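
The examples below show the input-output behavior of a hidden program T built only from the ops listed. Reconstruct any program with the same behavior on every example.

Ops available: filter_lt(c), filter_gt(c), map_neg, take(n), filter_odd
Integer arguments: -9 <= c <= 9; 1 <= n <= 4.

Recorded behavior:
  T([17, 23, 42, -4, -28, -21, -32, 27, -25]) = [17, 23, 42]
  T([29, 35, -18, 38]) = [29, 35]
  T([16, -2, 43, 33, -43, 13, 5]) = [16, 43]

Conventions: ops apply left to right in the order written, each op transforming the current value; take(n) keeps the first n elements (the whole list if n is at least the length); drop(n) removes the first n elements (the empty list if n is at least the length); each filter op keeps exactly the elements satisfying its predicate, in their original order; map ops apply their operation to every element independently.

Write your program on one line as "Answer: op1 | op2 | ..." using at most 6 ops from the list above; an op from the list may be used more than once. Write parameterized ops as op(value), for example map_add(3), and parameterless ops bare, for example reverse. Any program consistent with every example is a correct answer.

take(3) | filter_gt(-8) | map_neg | filter_lt(-7) | map_neg

Check, running the answer program on each example:
  [17, 23, 42, -4, -28, -21, -32, 27, -25] -> [17, 23, 42] -> [17, 23, 42] -> [-17, -23, -42] -> [-17, -23, -42] -> [17, 23, 42]
  [29, 35, -18, 38] -> [29, 35, -18] -> [29, 35] -> [-29, -35] -> [-29, -35] -> [29, 35]
  [16, -2, 43, 33, -43, 13, 5] -> [16, -2, 43] -> [16, -2, 43] -> [-16, 2, -43] -> [-16, -43] -> [16, 43]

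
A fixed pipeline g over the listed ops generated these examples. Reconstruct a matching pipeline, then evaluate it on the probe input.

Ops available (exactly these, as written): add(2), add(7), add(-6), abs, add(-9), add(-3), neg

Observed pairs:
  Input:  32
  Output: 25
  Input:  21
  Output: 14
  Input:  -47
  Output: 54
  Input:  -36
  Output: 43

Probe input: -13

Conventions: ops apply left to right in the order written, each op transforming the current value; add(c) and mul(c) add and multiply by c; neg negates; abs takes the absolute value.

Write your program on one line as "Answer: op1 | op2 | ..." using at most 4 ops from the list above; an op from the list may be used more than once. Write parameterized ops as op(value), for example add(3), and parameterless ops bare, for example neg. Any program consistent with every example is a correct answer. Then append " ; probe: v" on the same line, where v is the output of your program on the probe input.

neg | add(7) | abs ; probe: 20

Check, running the answer program on each example:
  32 -> -32 -> -25 -> 25
  21 -> -21 -> -14 -> 14
  -47 -> 47 -> 54 -> 54
  -36 -> 36 -> 43 -> 43
  probe: -13 -> 13 -> 20 -> 20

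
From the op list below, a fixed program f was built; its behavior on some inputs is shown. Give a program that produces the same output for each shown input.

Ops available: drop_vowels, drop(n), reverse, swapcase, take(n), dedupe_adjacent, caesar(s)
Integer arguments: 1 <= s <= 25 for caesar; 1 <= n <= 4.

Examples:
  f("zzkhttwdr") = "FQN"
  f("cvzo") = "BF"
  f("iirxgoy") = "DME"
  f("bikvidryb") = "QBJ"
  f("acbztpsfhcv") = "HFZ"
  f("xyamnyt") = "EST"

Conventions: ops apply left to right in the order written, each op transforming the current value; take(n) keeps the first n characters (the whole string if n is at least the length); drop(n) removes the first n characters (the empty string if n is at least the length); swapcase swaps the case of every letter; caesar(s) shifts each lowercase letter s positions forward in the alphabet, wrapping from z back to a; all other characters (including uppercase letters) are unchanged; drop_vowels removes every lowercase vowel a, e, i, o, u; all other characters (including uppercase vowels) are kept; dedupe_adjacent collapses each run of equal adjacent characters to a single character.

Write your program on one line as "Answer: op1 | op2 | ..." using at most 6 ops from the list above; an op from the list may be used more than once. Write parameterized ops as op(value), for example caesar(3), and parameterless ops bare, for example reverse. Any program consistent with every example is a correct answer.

drop_vowels | caesar(6) | take(4) | swapcase | drop(1)

Check, running the answer program on each example:
  "zzkhttwdr" -> "zzkhttwdr" -> "ffqnzzcjx" -> "ffqn" -> "FFQN" -> "FQN"
  "cvzo" -> "cvz" -> "ibf" -> "ibf" -> "IBF" -> "BF"
  "iirxgoy" -> "rxgy" -> "xdme" -> "xdme" -> "XDME" -> "DME"
  "bikvidryb" -> "bkvdryb" -> "hqbjxeh" -> "hqbj" -> "HQBJ" -> "QBJ"
  "acbztpsfhcv" -> "cbztpsfhcv" -> "ihfzvylnib" -> "ihfz" -> "IHFZ" -> "HFZ"
  "xyamnyt" -> "xymnyt" -> "destez" -> "dest" -> "DEST" -> "EST"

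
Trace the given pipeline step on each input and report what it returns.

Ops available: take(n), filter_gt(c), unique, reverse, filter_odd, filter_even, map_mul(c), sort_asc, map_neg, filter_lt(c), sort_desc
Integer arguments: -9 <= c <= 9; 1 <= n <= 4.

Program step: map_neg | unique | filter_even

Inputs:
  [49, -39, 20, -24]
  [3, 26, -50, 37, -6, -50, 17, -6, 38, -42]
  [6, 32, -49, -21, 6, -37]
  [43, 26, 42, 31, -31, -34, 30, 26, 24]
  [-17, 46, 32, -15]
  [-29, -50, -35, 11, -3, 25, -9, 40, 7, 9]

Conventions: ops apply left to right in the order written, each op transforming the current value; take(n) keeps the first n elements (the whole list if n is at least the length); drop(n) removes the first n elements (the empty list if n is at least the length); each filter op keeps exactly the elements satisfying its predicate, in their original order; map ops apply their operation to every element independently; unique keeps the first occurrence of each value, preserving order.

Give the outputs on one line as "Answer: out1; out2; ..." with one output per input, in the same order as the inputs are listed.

Execution, op by op:
  [49, -39, 20, -24] -> [-49, 39, -20, 24] -> [-49, 39, -20, 24] -> [-20, 24]
  [3, 26, -50, 37, -6, -50, 17, -6, 38, -42] -> [-3, -26, 50, -37, 6, 50, -17, 6, -38, 42] -> [-3, -26, 50, -37, 6, -17, -38, 42] -> [-26, 50, 6, -38, 42]
  [6, 32, -49, -21, 6, -37] -> [-6, -32, 49, 21, -6, 37] -> [-6, -32, 49, 21, 37] -> [-6, -32]
  [43, 26, 42, 31, -31, -34, 30, 26, 24] -> [-43, -26, -42, -31, 31, 34, -30, -26, -24] -> [-43, -26, -42, -31, 31, 34, -30, -24] -> [-26, -42, 34, -30, -24]
  [-17, 46, 32, -15] -> [17, -46, -32, 15] -> [17, -46, -32, 15] -> [-46, -32]
  [-29, -50, -35, 11, -3, 25, -9, 40, 7, 9] -> [29, 50, 35, -11, 3, -25, 9, -40, -7, -9] -> [29, 50, 35, -11, 3, -25, 9, -40, -7, -9] -> [50, -40]

[-20, 24]; [-26, 50, 6, -38, 42]; [-6, -32]; [-26, -42, 34, -30, -24]; [-46, -32]; [50, -40]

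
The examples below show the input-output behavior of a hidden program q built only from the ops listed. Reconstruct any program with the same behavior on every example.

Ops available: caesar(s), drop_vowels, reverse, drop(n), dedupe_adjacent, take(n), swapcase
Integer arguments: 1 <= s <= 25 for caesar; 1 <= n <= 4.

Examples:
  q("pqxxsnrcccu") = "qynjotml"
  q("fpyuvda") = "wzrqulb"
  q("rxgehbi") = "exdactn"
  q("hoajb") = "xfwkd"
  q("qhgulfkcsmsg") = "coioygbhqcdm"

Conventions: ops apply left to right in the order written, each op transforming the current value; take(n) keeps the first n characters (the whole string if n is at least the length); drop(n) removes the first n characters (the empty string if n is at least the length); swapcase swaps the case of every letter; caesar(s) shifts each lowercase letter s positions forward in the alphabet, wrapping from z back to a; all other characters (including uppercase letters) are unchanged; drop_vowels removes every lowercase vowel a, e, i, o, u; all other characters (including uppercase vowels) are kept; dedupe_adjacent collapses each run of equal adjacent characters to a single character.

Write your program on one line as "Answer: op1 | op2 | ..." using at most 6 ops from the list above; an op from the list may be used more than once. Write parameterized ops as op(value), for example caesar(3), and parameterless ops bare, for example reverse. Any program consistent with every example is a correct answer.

dedupe_adjacent | caesar(18) | caesar(24) | caesar(6) | reverse

Check, running the answer program on each example:
  "pqxxsnrcccu" -> "pqxsnrcu" -> "hipkfjum" -> "fgnidhsk" -> "lmtojnyq" -> "qynjotml"
  "fpyuvda" -> "fpyuvda" -> "xhqmnvs" -> "vfokltq" -> "bluqrzw" -> "wzrqulb"
  "rxgehbi" -> "rxgehbi" -> "jpywzta" -> "hnwuxry" -> "ntcadxe" -> "exdactn"
  "hoajb" -> "hoajb" -> "zgsbt" -> "xeqzr" -> "dkwfx" -> "xfwkd"
  "qhgulfkcsmsg" -> "qhgulfkcsmsg" -> "izymdxcukeky" -> "gxwkbvasiciw" -> "mdcqhbgyoioc" -> "coioygbhqcdm"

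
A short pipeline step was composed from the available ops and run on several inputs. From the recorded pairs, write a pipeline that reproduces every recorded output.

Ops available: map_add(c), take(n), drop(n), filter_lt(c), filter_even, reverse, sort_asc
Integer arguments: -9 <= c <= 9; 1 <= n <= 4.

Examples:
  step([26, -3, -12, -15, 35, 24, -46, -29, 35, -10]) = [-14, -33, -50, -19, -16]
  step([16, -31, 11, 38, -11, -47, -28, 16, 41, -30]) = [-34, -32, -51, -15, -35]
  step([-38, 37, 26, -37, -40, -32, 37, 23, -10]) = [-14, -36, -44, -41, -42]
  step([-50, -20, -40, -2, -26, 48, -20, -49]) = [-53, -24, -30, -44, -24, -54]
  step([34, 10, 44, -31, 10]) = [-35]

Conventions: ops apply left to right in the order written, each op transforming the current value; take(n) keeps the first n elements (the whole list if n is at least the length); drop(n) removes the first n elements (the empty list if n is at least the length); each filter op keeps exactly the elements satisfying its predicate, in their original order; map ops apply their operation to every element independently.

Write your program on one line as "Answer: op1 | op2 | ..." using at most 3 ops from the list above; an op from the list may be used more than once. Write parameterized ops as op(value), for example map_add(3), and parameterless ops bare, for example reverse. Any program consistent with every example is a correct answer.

reverse | filter_lt(-7) | map_add(-4)

Check, running the answer program on each example:
  [26, -3, -12, -15, 35, 24, -46, -29, 35, -10] -> [-10, 35, -29, -46, 24, 35, -15, -12, -3, 26] -> [-10, -29, -46, -15, -12] -> [-14, -33, -50, -19, -16]
  [16, -31, 11, 38, -11, -47, -28, 16, 41, -30] -> [-30, 41, 16, -28, -47, -11, 38, 11, -31, 16] -> [-30, -28, -47, -11, -31] -> [-34, -32, -51, -15, -35]
  [-38, 37, 26, -37, -40, -32, 37, 23, -10] -> [-10, 23, 37, -32, -40, -37, 26, 37, -38] -> [-10, -32, -40, -37, -38] -> [-14, -36, -44, -41, -42]
  [-50, -20, -40, -2, -26, 48, -20, -49] -> [-49, -20, 48, -26, -2, -40, -20, -50] -> [-49, -20, -26, -40, -20, -50] -> [-53, -24, -30, -44, -24, -54]
  [34, 10, 44, -31, 10] -> [10, -31, 44, 10, 34] -> [-31] -> [-35]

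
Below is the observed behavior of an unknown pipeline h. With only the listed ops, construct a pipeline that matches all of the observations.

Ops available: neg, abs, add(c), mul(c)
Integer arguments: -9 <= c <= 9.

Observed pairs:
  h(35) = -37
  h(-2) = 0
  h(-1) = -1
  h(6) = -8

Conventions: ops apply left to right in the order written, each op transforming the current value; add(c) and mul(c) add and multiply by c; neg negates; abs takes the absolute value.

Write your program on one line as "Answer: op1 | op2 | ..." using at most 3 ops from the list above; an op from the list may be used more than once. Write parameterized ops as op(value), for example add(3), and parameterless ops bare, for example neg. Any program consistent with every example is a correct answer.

neg | add(-2)

Check, running the answer program on each example:
  35 -> -35 -> -37
  -2 -> 2 -> 0
  -1 -> 1 -> -1
  6 -> -6 -> -8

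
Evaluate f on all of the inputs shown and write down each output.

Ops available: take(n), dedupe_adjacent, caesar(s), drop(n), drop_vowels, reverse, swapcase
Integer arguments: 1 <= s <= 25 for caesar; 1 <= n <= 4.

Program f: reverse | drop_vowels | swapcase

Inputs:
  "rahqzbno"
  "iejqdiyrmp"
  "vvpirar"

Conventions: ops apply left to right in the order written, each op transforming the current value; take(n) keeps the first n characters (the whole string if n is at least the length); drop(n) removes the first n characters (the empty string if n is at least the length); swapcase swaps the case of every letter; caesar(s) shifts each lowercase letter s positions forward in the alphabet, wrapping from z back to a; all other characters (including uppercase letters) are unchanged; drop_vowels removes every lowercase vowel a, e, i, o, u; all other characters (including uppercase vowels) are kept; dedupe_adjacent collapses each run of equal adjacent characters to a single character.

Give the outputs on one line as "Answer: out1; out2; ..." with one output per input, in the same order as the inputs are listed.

Execution, op by op:
  "rahqzbno" -> "onbzqhar" -> "nbzqhr" -> "NBZQHR"
  "iejqdiyrmp" -> "pmryidqjei" -> "pmrydqj" -> "PMRYDQJ"
  "vvpirar" -> "raripvv" -> "rrpvv" -> "RRPVV"

"NBZQHR"; "PMRYDQJ"; "RRPVV"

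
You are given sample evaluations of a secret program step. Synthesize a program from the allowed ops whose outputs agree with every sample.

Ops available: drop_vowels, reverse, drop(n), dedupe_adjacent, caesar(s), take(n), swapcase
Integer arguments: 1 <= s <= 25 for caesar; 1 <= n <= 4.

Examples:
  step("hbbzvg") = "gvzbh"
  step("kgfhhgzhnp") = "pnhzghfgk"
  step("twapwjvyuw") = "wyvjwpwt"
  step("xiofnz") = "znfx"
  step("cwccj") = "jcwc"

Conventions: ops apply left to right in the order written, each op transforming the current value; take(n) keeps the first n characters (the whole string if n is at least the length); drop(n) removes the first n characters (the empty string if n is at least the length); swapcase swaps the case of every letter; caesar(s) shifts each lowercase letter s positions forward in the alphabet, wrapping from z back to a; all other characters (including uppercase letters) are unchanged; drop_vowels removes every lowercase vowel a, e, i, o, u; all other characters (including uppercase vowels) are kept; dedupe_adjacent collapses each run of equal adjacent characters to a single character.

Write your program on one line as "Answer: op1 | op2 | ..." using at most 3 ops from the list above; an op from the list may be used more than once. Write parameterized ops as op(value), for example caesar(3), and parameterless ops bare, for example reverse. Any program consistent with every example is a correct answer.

drop_vowels | dedupe_adjacent | reverse

Check, running the answer program on each example:
  "hbbzvg" -> "hbbzvg" -> "hbzvg" -> "gvzbh"
  "kgfhhgzhnp" -> "kgfhhgzhnp" -> "kgfhgzhnp" -> "pnhzghfgk"
  "twapwjvyuw" -> "twpwjvyw" -> "twpwjvyw" -> "wyvjwpwt"
  "xiofnz" -> "xfnz" -> "xfnz" -> "znfx"
  "cwccj" -> "cwccj" -> "cwcj" -> "jcwc"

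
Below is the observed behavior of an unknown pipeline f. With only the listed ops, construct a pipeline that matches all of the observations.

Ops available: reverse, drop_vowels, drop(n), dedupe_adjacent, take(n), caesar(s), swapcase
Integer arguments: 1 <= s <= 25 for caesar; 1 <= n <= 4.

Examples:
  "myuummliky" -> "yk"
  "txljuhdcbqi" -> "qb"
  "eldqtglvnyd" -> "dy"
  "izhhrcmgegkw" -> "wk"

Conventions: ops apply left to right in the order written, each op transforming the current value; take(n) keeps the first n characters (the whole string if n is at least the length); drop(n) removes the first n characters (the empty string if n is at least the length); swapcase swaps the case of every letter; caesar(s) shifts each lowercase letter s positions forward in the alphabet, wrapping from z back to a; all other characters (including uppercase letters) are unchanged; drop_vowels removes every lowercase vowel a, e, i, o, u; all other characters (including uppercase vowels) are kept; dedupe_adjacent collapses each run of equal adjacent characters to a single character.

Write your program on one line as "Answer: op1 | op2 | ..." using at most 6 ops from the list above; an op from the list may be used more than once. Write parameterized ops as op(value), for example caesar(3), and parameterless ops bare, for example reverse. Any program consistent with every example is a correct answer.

reverse | drop_vowels | swapcase | dedupe_adjacent | swapcase | take(2)

Check, running the answer program on each example:
  "myuummliky" -> "ykilmmuuym" -> "yklmmym" -> "YKLMMYM" -> "YKLMYM" -> "yklmym" -> "yk"
  "txljuhdcbqi" -> "iqbcdhujlxt" -> "qbcdhjlxt" -> "QBCDHJLXT" -> "QBCDHJLXT" -> "qbcdhjlxt" -> "qb"
  "eldqtglvnyd" -> "dynvlgtqdle" -> "dynvlgtqdl" -> "DYNVLGTQDL" -> "DYNVLGTQDL" -> "dynvlgtqdl" -> "dy"
  "izhhrcmgegkw" -> "wkgegmcrhhzi" -> "wkggmcrhhz" -> "WKGGMCRHHZ" -> "WKGMCRHZ" -> "wkgmcrhz" -> "wk"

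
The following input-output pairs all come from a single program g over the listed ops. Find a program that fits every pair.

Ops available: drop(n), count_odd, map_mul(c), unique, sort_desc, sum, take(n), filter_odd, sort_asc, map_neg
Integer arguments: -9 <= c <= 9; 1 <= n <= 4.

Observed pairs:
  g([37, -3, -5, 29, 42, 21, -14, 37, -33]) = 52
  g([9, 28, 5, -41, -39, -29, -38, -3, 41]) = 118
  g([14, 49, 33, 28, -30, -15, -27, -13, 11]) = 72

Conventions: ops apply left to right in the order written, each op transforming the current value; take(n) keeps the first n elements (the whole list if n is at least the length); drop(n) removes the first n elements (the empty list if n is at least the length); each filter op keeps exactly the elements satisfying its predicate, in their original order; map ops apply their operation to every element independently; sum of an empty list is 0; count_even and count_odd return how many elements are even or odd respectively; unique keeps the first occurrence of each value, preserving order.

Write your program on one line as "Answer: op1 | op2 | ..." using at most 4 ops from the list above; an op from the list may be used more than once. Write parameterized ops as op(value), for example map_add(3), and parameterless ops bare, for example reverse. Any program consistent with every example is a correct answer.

sort_asc | map_neg | take(3) | sum

Check, running the answer program on each example:
  [37, -3, -5, 29, 42, 21, -14, 37, -33] -> [-33, -14, -5, -3, 21, 29, 37, 37, 42] -> [33, 14, 5, 3, -21, -29, -37, -37, -42] -> [33, 14, 5] -> 52
  [9, 28, 5, -41, -39, -29, -38, -3, 41] -> [-41, -39, -38, -29, -3, 5, 9, 28, 41] -> [41, 39, 38, 29, 3, -5, -9, -28, -41] -> [41, 39, 38] -> 118
  [14, 49, 33, 28, -30, -15, -27, -13, 11] -> [-30, -27, -15, -13, 11, 14, 28, 33, 49] -> [30, 27, 15, 13, -11, -14, -28, -33, -49] -> [30, 27, 15] -> 72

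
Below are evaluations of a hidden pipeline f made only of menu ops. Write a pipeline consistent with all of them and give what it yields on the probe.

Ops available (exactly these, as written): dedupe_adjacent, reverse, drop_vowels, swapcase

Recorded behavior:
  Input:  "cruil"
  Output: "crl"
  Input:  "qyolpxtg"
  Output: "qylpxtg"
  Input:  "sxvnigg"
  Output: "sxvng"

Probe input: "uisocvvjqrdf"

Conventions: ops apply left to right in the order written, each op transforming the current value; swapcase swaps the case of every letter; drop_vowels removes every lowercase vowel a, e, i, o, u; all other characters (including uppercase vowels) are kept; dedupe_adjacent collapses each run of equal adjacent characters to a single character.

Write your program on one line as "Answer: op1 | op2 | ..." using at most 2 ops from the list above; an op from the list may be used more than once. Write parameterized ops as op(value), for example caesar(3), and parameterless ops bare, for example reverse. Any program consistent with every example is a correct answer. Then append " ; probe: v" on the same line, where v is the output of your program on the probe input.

dedupe_adjacent | drop_vowels ; probe: "scvjqrdf"

Check, running the answer program on each example:
  "cruil" -> "cruil" -> "crl"
  "qyolpxtg" -> "qyolpxtg" -> "qylpxtg"
  "sxvnigg" -> "sxvnig" -> "sxvng"
  probe: "uisocvvjqrdf" -> "uisocvjqrdf" -> "scvjqrdf"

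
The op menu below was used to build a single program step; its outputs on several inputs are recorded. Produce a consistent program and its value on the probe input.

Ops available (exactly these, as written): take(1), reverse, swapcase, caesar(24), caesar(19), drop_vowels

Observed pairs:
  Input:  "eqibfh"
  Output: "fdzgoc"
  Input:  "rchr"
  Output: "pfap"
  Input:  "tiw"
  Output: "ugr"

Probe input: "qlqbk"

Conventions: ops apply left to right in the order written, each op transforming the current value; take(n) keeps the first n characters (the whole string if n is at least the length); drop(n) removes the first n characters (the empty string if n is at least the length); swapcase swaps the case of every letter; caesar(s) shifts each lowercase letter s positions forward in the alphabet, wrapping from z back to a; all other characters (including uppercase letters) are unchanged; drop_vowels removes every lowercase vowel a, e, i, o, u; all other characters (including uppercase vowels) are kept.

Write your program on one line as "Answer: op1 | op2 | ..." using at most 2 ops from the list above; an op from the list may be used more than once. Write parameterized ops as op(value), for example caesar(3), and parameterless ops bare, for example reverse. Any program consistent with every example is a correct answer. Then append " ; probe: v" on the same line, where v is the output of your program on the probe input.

reverse | caesar(24) ; probe: "izojo"

Check, running the answer program on each example:
  "eqibfh" -> "hfbiqe" -> "fdzgoc"
  "rchr" -> "rhcr" -> "pfap"
  "tiw" -> "wit" -> "ugr"
  probe: "qlqbk" -> "kbqlq" -> "izojo"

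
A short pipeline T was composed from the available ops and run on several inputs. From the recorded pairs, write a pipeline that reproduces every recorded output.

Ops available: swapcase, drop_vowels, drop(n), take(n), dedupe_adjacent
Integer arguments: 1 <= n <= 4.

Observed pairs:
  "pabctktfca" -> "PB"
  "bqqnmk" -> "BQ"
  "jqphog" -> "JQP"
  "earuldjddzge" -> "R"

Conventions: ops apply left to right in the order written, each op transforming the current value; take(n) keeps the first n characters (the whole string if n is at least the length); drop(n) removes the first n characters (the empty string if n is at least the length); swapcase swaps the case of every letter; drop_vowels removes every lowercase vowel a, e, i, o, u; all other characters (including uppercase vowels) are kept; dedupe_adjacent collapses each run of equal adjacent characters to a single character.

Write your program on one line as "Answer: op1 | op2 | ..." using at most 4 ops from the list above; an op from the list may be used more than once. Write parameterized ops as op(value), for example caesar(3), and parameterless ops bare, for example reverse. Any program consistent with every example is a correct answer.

take(3) | drop_vowels | swapcase | dedupe_adjacent

Check, running the answer program on each example:
  "pabctktfca" -> "pab" -> "pb" -> "PB" -> "PB"
  "bqqnmk" -> "bqq" -> "bqq" -> "BQQ" -> "BQ"
  "jqphog" -> "jqp" -> "jqp" -> "JQP" -> "JQP"
  "earuldjddzge" -> "ear" -> "r" -> "R" -> "R"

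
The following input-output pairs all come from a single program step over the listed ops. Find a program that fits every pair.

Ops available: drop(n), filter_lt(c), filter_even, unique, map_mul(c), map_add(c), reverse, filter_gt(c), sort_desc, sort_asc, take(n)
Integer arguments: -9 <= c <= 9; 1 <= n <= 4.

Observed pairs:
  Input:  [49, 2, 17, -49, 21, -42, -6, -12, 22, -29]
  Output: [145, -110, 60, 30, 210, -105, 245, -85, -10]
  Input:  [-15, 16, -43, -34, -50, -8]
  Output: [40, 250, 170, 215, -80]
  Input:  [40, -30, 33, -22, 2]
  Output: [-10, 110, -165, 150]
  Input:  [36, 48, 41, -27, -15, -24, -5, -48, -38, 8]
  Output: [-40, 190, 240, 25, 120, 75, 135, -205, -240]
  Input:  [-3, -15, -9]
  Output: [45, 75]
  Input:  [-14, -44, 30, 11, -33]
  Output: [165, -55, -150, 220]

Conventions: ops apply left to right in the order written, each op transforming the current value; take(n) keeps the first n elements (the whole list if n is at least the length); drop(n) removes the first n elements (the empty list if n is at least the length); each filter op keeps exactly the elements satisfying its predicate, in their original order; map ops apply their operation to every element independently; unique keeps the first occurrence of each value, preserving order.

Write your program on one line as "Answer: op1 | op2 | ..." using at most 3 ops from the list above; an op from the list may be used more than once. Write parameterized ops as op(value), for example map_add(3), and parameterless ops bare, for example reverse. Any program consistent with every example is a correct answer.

map_mul(-5) | drop(1) | reverse

Check, running the answer program on each example:
  [49, 2, 17, -49, 21, -42, -6, -12, 22, -29] -> [-245, -10, -85, 245, -105, 210, 30, 60, -110, 145] -> [-10, -85, 245, -105, 210, 30, 60, -110, 145] -> [145, -110, 60, 30, 210, -105, 245, -85, -10]
  [-15, 16, -43, -34, -50, -8] -> [75, -80, 215, 170, 250, 40] -> [-80, 215, 170, 250, 40] -> [40, 250, 170, 215, -80]
  [40, -30, 33, -22, 2] -> [-200, 150, -165, 110, -10] -> [150, -165, 110, -10] -> [-10, 110, -165, 150]
  [36, 48, 41, -27, -15, -24, -5, -48, -38, 8] -> [-180, -240, -205, 135, 75, 120, 25, 240, 190, -40] -> [-240, -205, 135, 75, 120, 25, 240, 190, -40] -> [-40, 190, 240, 25, 120, 75, 135, -205, -240]
  [-3, -15, -9] -> [15, 75, 45] -> [75, 45] -> [45, 75]
  [-14, -44, 30, 11, -33] -> [70, 220, -150, -55, 165] -> [220, -150, -55, 165] -> [165, -55, -150, 220]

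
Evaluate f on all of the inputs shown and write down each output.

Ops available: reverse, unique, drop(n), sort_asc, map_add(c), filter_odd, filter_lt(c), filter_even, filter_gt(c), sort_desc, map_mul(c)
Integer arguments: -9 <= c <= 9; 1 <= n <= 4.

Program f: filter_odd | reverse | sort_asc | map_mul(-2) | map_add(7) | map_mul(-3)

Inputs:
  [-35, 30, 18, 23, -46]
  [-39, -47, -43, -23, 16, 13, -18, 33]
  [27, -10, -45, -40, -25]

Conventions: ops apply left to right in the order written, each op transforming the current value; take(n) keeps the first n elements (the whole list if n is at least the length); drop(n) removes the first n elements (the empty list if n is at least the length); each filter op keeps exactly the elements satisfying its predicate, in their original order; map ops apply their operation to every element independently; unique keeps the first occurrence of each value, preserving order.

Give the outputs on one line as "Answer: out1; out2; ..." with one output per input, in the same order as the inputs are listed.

Execution, op by op:
  [-35, 30, 18, 23, -46] -> [-35, 23] -> [23, -35] -> [-35, 23] -> [70, -46] -> [77, -39] -> [-231, 117]
  [-39, -47, -43, -23, 16, 13, -18, 33] -> [-39, -47, -43, -23, 13, 33] -> [33, 13, -23, -43, -47, -39] -> [-47, -43, -39, -23, 13, 33] -> [94, 86, 78, 46, -26, -66] -> [101, 93, 85, 53, -19, -59] -> [-303, -279, -255, -159, 57, 177]
  [27, -10, -45, -40, -25] -> [27, -45, -25] -> [-25, -45, 27] -> [-45, -25, 27] -> [90, 50, -54] -> [97, 57, -47] -> [-291, -171, 141]

[-231, 117]; [-303, -279, -255, -159, 57, 177]; [-291, -171, 141]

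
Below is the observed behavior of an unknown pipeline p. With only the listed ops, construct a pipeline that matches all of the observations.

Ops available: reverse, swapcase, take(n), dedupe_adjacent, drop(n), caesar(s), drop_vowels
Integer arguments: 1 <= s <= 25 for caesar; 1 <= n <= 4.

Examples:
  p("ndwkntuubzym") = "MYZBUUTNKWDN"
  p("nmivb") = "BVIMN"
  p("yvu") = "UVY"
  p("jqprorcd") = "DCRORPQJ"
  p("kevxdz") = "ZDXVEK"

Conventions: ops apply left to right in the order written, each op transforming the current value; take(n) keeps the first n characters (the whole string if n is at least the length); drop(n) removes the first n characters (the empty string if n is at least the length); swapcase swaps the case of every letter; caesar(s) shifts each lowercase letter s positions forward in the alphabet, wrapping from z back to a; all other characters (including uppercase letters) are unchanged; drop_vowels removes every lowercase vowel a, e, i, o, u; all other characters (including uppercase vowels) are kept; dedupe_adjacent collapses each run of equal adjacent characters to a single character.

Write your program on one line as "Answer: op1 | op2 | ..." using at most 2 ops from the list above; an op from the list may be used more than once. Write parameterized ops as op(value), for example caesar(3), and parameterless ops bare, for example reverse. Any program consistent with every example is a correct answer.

reverse | swapcase

Check, running the answer program on each example:
  "ndwkntuubzym" -> "myzbuutnkwdn" -> "MYZBUUTNKWDN"
  "nmivb" -> "bvimn" -> "BVIMN"
  "yvu" -> "uvy" -> "UVY"
  "jqprorcd" -> "dcrorpqj" -> "DCRORPQJ"
  "kevxdz" -> "zdxvek" -> "ZDXVEK"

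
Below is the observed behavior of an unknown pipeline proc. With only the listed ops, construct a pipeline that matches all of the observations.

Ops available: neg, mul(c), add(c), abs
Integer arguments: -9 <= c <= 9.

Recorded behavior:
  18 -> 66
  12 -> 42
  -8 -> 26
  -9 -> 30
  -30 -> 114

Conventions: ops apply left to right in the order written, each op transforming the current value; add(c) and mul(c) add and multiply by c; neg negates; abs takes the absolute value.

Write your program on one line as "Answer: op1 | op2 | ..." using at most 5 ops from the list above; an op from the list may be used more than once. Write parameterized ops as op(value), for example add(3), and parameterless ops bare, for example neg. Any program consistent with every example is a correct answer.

mul(4) | abs | add(9) | add(-6) | add(-9)

Check, running the answer program on each example:
  18 -> 72 -> 72 -> 81 -> 75 -> 66
  12 -> 48 -> 48 -> 57 -> 51 -> 42
  -8 -> -32 -> 32 -> 41 -> 35 -> 26
  -9 -> -36 -> 36 -> 45 -> 39 -> 30
  -30 -> -120 -> 120 -> 129 -> 123 -> 114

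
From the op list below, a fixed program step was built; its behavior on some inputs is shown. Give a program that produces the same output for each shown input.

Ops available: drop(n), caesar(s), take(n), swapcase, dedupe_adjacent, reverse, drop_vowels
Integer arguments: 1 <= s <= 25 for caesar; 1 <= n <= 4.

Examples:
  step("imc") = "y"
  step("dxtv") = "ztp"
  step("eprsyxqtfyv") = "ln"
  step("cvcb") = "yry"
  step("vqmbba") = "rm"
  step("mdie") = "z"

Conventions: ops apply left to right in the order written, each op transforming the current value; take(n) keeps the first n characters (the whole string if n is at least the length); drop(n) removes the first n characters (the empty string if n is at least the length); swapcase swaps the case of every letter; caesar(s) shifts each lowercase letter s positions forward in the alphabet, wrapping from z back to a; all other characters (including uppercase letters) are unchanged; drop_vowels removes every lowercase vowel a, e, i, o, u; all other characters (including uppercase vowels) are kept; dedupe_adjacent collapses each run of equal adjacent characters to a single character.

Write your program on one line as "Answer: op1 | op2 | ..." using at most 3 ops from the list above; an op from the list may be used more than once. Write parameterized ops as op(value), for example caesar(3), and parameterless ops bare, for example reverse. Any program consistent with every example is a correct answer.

caesar(22) | take(3) | drop_vowels

Check, running the answer program on each example:
  "imc" -> "eiy" -> "eiy" -> "y"
  "dxtv" -> "ztpr" -> "ztp" -> "ztp"
  "eprsyxqtfyv" -> "alnoutmpbur" -> "aln" -> "ln"
  "cvcb" -> "yryx" -> "yry" -> "yry"
  "vqmbba" -> "rmixxw" -> "rmi" -> "rm"
  "mdie" -> "izea" -> "ize" -> "z"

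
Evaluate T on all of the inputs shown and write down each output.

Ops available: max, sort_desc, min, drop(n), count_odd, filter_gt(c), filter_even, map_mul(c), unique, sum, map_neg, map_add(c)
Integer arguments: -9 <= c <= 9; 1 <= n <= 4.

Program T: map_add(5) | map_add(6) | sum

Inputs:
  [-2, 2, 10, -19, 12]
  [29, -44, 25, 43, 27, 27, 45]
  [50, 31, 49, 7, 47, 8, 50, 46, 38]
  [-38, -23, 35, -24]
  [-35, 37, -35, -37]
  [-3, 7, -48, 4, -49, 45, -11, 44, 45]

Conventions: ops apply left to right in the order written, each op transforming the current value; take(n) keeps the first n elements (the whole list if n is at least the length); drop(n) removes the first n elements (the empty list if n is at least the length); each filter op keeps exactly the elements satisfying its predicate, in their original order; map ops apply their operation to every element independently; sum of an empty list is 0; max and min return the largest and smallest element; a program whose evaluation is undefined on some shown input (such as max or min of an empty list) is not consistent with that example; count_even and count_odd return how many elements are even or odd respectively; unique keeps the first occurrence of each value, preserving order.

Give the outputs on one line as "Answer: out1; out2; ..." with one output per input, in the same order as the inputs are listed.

Execution, op by op:
  [-2, 2, 10, -19, 12] -> [3, 7, 15, -14, 17] -> [9, 13, 21, -8, 23] -> 58
  [29, -44, 25, 43, 27, 27, 45] -> [34, -39, 30, 48, 32, 32, 50] -> [40, -33, 36, 54, 38, 38, 56] -> 229
  [50, 31, 49, 7, 47, 8, 50, 46, 38] -> [55, 36, 54, 12, 52, 13, 55, 51, 43] -> [61, 42, 60, 18, 58, 19, 61, 57, 49] -> 425
  [-38, -23, 35, -24] -> [-33, -18, 40, -19] -> [-27, -12, 46, -13] -> -6
  [-35, 37, -35, -37] -> [-30, 42, -30, -32] -> [-24, 48, -24, -26] -> -26
  [-3, 7, -48, 4, -49, 45, -11, 44, 45] -> [2, 12, -43, 9, -44, 50, -6, 49, 50] -> [8, 18, -37, 15, -38, 56, 0, 55, 56] -> 133

58; 229; 425; -6; -26; 133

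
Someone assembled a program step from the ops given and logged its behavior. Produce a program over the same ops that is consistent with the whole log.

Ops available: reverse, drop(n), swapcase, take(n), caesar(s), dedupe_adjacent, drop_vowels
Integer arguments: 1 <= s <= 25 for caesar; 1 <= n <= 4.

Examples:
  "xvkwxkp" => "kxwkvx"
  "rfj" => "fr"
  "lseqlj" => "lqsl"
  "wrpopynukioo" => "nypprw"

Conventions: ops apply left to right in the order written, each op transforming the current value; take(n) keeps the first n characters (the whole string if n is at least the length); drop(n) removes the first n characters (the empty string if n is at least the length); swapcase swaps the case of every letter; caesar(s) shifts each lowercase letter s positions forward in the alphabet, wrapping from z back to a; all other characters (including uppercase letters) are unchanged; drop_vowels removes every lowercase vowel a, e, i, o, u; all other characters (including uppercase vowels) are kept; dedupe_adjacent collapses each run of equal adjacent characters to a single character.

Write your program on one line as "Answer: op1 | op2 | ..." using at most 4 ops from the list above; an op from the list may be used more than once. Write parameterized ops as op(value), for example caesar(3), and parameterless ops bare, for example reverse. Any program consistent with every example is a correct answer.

reverse | drop_vowels | drop(1)

Check, running the answer program on each example:
  "xvkwxkp" -> "pkxwkvx" -> "pkxwkvx" -> "kxwkvx"
  "rfj" -> "jfr" -> "jfr" -> "fr"
  "lseqlj" -> "jlqesl" -> "jlqsl" -> "lqsl"
  "wrpopynukioo" -> "ooikunypoprw" -> "knypprw" -> "nypprw"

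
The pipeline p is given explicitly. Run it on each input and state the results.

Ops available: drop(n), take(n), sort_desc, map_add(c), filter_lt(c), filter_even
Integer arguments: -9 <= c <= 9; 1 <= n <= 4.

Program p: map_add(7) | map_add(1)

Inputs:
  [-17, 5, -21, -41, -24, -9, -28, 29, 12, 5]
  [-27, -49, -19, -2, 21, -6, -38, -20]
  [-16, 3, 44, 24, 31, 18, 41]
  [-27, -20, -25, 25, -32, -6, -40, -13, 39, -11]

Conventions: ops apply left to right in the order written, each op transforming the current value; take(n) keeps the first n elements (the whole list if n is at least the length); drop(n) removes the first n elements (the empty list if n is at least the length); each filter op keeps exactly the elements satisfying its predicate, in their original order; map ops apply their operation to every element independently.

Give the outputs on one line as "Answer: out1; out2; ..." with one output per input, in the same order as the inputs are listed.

[-9, 13, -13, -33, -16, -1, -20, 37, 20, 13]; [-19, -41, -11, 6, 29, 2, -30, -12]; [-8, 11, 52, 32, 39, 26, 49]; [-19, -12, -17, 33, -24, 2, -32, -5, 47, -3]

Execution, op by op:
  [-17, 5, -21, -41, -24, -9, -28, 29, 12, 5] -> [-10, 12, -14, -34, -17, -2, -21, 36, 19, 12] -> [-9, 13, -13, -33, -16, -1, -20, 37, 20, 13]
  [-27, -49, -19, -2, 21, -6, -38, -20] -> [-20, -42, -12, 5, 28, 1, -31, -13] -> [-19, -41, -11, 6, 29, 2, -30, -12]
  [-16, 3, 44, 24, 31, 18, 41] -> [-9, 10, 51, 31, 38, 25, 48] -> [-8, 11, 52, 32, 39, 26, 49]
  [-27, -20, -25, 25, -32, -6, -40, -13, 39, -11] -> [-20, -13, -18, 32, -25, 1, -33, -6, 46, -4] -> [-19, -12, -17, 33, -24, 2, -32, -5, 47, -3]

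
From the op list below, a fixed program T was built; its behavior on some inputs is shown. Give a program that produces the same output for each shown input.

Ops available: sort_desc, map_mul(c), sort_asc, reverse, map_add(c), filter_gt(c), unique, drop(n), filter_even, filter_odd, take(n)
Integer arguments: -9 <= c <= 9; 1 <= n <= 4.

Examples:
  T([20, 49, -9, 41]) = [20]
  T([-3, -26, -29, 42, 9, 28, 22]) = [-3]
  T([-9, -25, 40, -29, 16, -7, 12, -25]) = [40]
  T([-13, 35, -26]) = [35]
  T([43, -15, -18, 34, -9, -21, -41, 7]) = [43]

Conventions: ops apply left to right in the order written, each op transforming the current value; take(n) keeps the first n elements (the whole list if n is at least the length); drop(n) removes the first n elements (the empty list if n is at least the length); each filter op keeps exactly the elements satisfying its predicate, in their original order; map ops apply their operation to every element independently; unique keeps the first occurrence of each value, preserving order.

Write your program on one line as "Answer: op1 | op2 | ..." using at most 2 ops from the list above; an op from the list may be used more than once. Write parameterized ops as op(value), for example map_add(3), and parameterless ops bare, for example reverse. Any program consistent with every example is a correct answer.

filter_gt(-6) | take(1)

Check, running the answer program on each example:
  [20, 49, -9, 41] -> [20, 49, 41] -> [20]
  [-3, -26, -29, 42, 9, 28, 22] -> [-3, 42, 9, 28, 22] -> [-3]
  [-9, -25, 40, -29, 16, -7, 12, -25] -> [40, 16, 12] -> [40]
  [-13, 35, -26] -> [35] -> [35]
  [43, -15, -18, 34, -9, -21, -41, 7] -> [43, 34, 7] -> [43]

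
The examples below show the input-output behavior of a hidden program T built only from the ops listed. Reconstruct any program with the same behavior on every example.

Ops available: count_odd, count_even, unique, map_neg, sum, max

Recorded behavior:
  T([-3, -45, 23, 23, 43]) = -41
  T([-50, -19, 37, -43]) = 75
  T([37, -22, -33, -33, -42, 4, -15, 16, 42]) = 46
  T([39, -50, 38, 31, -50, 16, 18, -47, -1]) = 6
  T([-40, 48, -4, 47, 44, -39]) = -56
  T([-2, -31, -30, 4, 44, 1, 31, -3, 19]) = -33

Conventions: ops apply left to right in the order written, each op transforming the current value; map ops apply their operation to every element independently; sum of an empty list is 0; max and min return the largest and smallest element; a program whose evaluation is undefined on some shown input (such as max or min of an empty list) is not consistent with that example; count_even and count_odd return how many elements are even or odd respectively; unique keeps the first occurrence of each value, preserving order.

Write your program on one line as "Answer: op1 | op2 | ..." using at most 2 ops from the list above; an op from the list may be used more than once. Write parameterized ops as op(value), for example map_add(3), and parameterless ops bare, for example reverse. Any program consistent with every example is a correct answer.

map_neg | sum

Check, running the answer program on each example:
  [-3, -45, 23, 23, 43] -> [3, 45, -23, -23, -43] -> -41
  [-50, -19, 37, -43] -> [50, 19, -37, 43] -> 75
  [37, -22, -33, -33, -42, 4, -15, 16, 42] -> [-37, 22, 33, 33, 42, -4, 15, -16, -42] -> 46
  [39, -50, 38, 31, -50, 16, 18, -47, -1] -> [-39, 50, -38, -31, 50, -16, -18, 47, 1] -> 6
  [-40, 48, -4, 47, 44, -39] -> [40, -48, 4, -47, -44, 39] -> -56
  [-2, -31, -30, 4, 44, 1, 31, -3, 19] -> [2, 31, 30, -4, -44, -1, -31, 3, -19] -> -33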